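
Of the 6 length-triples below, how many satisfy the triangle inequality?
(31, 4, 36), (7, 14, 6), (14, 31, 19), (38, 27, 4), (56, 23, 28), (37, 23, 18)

2

(4,31,36): 4+31 ≤ 36 → not valid
(6,7,14): 6+7 ≤ 14 → not valid
(14,19,31): 14+19 > 31 → valid
(4,27,38): 4+27 ≤ 38 → not valid
(23,28,56): 23+28 ≤ 56 → not valid
(18,23,37): 18+23 > 37 → valid
2 of the 6 triples form a triangle.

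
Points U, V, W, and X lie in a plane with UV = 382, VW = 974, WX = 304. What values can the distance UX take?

288 ≤ UX ≤ 1660

The maximum is all hops collinear in one direction: 382 + 974 + 304 = 1660.
The longest hop is 974; the others sum to 686. Folding the others back against it leaves at least 974 − 686 = 288.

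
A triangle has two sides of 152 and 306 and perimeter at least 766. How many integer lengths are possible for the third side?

150

Triangle inequality: 154 < x < 458. Perimeter ≥ 766 gives x ≥ 766 − 152 − 306 = 308.
So 308 ≤ x < 458; integers 308 through 457: 150 values.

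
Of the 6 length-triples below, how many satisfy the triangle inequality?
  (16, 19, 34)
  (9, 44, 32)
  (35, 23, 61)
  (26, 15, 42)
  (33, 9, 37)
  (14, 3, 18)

2

(16,19,34): 16+19 > 34 → valid
(9,32,44): 9+32 ≤ 44 → not valid
(23,35,61): 23+35 ≤ 61 → not valid
(15,26,42): 15+26 ≤ 42 → not valid
(9,33,37): 9+33 > 37 → valid
(3,14,18): 3+14 ≤ 18 → not valid
2 of the 6 triples form a triangle.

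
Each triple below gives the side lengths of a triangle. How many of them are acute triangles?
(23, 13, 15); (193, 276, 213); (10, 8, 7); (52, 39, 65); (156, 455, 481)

2

(23,13,15): 13²+15² = 394 < 529 = 23² → obtuse
(193,276,213): 193²+213² = 82618 > 76176 = 276² → acute
(10,8,7): 7²+8² = 113 > 100 = 10² → acute
(52,39,65): 39²+52² = 4225 = 65² → right
(156,455,481): 156²+455² = 231361 = 481² → right
2 of the 5 are acute.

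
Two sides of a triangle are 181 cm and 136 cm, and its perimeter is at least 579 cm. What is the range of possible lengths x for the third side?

262 ≤ x < 317 cm

Triangle inequality alone gives 45 < x < 317.
The perimeter condition gives x ≥ 579 − 181 − 136 = 262.
Intersecting the two: 262 ≤ x < 317.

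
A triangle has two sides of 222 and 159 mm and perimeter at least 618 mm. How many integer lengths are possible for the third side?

144

Triangle inequality: 63 < x < 381. Perimeter ≥ 618 gives x ≥ 618 − 222 − 159 = 237.
So 237 ≤ x < 381; integers 237 through 380: 144 values.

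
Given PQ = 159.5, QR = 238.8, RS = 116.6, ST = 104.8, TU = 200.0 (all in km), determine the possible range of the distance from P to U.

0 ≤ PU ≤ 819.7 km

The maximum is all hops collinear in one direction: 159.5 + 238.8 + 116.6 + 104.8 + 200.0 = 819.7.
The longest hop is 238.8; the others sum to 580.9. Since 238.8 ≤ 580.9, the path can fold back on itself completely, so the minimum distance is 0.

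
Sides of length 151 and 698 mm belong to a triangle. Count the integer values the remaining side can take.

The third side lies in the open interval (547, 849).
Integers from 548 to 848 inclusive: 848 − 548 + 1 = 301.

301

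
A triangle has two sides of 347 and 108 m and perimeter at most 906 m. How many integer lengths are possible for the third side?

212

Triangle inequality: 239 < x < 455. Perimeter ≤ 906 gives x ≤ 906 − 347 − 108 = 451.
So 239 < x ≤ 451; integers 240 through 451: 212 values.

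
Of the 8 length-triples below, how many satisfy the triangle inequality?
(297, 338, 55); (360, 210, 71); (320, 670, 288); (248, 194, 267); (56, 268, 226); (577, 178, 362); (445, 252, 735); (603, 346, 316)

(55,297,338): 55+297 > 338 → valid
(71,210,360): 71+210 ≤ 360 → not valid
(288,320,670): 288+320 ≤ 670 → not valid
(194,248,267): 194+248 > 267 → valid
(56,226,268): 56+226 > 268 → valid
(178,362,577): 178+362 ≤ 577 → not valid
(252,445,735): 252+445 ≤ 735 → not valid
(316,346,603): 316+346 > 603 → valid
4 of the 8 triples form a triangle.

4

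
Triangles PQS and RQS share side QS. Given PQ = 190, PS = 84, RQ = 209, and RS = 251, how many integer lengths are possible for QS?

167

From triangle PQS: 106 < QS < 274.
From triangle RQS: 42 < QS < 460.
Intersection: 106 < QS < 274, so integers 107 through 273: 167 values.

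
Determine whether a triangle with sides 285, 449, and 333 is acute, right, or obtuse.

obtuse

Compare the square of the longest side to the sum of squares of the other two: 285² + 333² = 192114 < 201601 = 449².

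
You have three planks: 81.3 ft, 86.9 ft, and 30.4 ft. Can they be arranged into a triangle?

Yes

The longest side is 86.9, and the other two sum to 111.7.
Since 111.7 > 86.9, the triangle inequality holds.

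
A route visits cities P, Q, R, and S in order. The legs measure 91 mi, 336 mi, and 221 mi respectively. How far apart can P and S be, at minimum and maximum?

The maximum is all hops collinear in one direction: 91 + 336 + 221 = 648.
The longest hop is 336; the others sum to 312. Folding the others back against it leaves at least 336 − 312 = 24.

24 ≤ PS ≤ 648 mi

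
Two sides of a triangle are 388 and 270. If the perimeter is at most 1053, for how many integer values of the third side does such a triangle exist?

277

Triangle inequality: 118 < x < 658. Perimeter ≤ 1053 gives x ≤ 1053 − 388 − 270 = 395.
So 118 < x ≤ 395; integers 119 through 395: 277 values.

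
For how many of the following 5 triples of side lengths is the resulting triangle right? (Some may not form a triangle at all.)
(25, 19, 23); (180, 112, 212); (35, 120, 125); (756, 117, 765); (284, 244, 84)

(25,19,23): 19²+23² = 890 > 625 = 25² → acute
(180,112,212): 112²+180² = 44944 = 212² → right
(35,120,125): 35²+120² = 15625 = 125² → right
(756,117,765): 117²+756² = 585225 = 765² → right
(284,244,84): 84²+244² = 66592 < 80656 = 284² → obtuse
3 of the 5 are right.

3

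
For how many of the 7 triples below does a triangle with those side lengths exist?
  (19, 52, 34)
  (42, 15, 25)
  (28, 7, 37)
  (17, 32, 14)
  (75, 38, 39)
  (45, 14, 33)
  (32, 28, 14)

(19,34,52): 19+34 > 52 → valid
(15,25,42): 15+25 ≤ 42 → not valid
(7,28,37): 7+28 ≤ 37 → not valid
(14,17,32): 14+17 ≤ 32 → not valid
(38,39,75): 38+39 > 75 → valid
(14,33,45): 14+33 > 45 → valid
(14,28,32): 14+28 > 32 → valid
4 of the 7 triples form a triangle.

4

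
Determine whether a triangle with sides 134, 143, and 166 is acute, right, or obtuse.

Compare the square of the longest side to the sum of squares of the other two: 134² + 143² = 38405 > 27556 = 166².

acute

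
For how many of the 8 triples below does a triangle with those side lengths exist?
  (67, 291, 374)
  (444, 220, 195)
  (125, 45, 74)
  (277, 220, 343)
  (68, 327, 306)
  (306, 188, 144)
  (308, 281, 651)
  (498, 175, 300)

3

(67,291,374): 67+291 ≤ 374 → not valid
(195,220,444): 195+220 ≤ 444 → not valid
(45,74,125): 45+74 ≤ 125 → not valid
(220,277,343): 220+277 > 343 → valid
(68,306,327): 68+306 > 327 → valid
(144,188,306): 144+188 > 306 → valid
(281,308,651): 281+308 ≤ 651 → not valid
(175,300,498): 175+300 ≤ 498 → not valid
3 of the 8 triples form a triangle.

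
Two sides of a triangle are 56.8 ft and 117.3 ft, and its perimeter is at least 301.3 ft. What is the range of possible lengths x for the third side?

Triangle inequality alone gives 60.5 < x < 174.1.
The perimeter condition gives x ≥ 301.3 − 56.8 − 117.3 = 127.2.
Intersecting the two: 127.2 ≤ x < 174.1.

127.2 ≤ x < 174.1 ft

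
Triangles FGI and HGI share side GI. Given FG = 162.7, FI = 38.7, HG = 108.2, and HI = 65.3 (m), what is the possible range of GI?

124.0 < GI < 173.5

From triangle FGI: |162.7 − 38.7| < GI < 162.7 + 38.7, i.e. 124.0 < GI < 201.4.
From triangle HGI: 42.9 < GI < 173.5.
Both must hold, so GI lies in the intersection.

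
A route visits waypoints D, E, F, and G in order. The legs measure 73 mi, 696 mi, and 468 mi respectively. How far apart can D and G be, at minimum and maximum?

155 ≤ DG ≤ 1237 mi

The maximum is all hops collinear in one direction: 73 + 696 + 468 = 1237.
The longest hop is 696; the others sum to 541. Folding the others back against it leaves at least 696 − 541 = 155.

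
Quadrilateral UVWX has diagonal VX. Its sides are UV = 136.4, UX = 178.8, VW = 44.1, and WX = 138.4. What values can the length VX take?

From triangle UVX: |136.4 − 178.8| < VX < 136.4 + 178.8, i.e. 42.4 < VX < 315.2.
From triangle WVX: 94.3 < VX < 182.5.
Both must hold, so VX lies in the intersection.

94.3 < VX < 182.5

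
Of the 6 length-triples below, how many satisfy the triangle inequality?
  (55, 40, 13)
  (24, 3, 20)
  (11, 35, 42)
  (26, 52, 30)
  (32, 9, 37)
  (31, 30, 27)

(13,40,55): 13+40 ≤ 55 → not valid
(3,20,24): 3+20 ≤ 24 → not valid
(11,35,42): 11+35 > 42 → valid
(26,30,52): 26+30 > 52 → valid
(9,32,37): 9+32 > 37 → valid
(27,30,31): 27+30 > 31 → valid
4 of the 6 triples form a triangle.

4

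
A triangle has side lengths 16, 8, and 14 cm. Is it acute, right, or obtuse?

acute

Compare the square of the longest side to the sum of squares of the other two: 8² + 14² = 260 > 256 = 16².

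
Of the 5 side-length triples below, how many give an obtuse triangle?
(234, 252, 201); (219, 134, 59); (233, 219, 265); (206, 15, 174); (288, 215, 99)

(234,252,201): 201²+234² = 95157 > 63504 = 252² → acute
(219,134,59): 59+134 ≤ 219, not a triangle
(233,219,265): 219²+233² = 102250 > 70225 = 265² → acute
(206,15,174): 15+174 ≤ 206, not a triangle
(288,215,99): 99²+215² = 56026 < 82944 = 288² → obtuse
1 of the 5 is obtuse.

1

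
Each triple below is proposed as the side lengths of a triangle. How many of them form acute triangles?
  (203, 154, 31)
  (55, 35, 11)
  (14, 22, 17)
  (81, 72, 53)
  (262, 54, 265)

(203,154,31): 31+154 ≤ 203, not a triangle
(55,35,11): 11+35 ≤ 55, not a triangle
(14,22,17): 14²+17² = 485 > 484 = 22² → acute
(81,72,53): 53²+72² = 7993 > 6561 = 81² → acute
(262,54,265): 54²+262² = 71560 > 70225 = 265² → acute
3 of the 5 are acute.

3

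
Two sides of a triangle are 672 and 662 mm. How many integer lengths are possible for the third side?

1323

The third side lies in the open interval (10, 1334).
Integers from 11 to 1333 inclusive: 1333 − 11 + 1 = 1323.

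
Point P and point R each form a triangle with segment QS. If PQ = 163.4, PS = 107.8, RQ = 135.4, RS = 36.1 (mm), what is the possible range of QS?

99.3 < QS < 171.5

From triangle PQS: |163.4 − 107.8| < QS < 163.4 + 107.8, i.e. 55.6 < QS < 271.2.
From triangle RQS: 99.3 < QS < 171.5.
Both must hold, so QS lies in the intersection.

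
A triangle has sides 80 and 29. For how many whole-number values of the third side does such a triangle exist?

57

The third side lies in the open interval (51, 109).
Integers from 52 to 108 inclusive: 108 − 52 + 1 = 57.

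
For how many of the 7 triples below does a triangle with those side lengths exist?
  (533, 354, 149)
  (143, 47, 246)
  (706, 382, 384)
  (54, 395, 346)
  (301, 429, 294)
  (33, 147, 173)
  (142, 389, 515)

5

(149,354,533): 149+354 ≤ 533 → not valid
(47,143,246): 47+143 ≤ 246 → not valid
(382,384,706): 382+384 > 706 → valid
(54,346,395): 54+346 > 395 → valid
(294,301,429): 294+301 > 429 → valid
(33,147,173): 33+147 > 173 → valid
(142,389,515): 142+389 > 515 → valid
5 of the 7 triples form a triangle.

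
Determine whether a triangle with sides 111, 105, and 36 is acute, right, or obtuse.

right

Compare the square of the longest side to the sum of squares of the other two: 36² + 105² = 12321 = 111².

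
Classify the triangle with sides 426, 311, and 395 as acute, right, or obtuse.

acute

Compare the square of the longest side to the sum of squares of the other two: 311² + 395² = 252746 > 181476 = 426².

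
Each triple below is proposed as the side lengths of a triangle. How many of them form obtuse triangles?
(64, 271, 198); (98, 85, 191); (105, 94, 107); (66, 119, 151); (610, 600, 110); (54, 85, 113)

2

(64,271,198): 64+198 ≤ 271, not a triangle
(98,85,191): 85+98 ≤ 191, not a triangle
(105,94,107): 94²+105² = 19861 > 11449 = 107² → acute
(66,119,151): 66²+119² = 18517 < 22801 = 151² → obtuse
(610,600,110): 110²+600² = 372100 = 610² → right
(54,85,113): 54²+85² = 10141 < 12769 = 113² → obtuse
2 of the 6 are obtuse.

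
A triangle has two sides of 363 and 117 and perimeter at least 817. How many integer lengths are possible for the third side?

Triangle inequality: 246 < x < 480. Perimeter ≥ 817 gives x ≥ 817 − 363 − 117 = 337.
So 337 ≤ x < 480; integers 337 through 479: 143 values.

143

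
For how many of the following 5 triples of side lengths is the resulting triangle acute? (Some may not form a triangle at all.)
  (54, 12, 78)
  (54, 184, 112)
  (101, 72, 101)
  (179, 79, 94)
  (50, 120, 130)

(54,12,78): 12+54 ≤ 78, not a triangle
(54,184,112): 54+112 ≤ 184, not a triangle
(101,72,101): 72²+101² = 15385 > 10201 = 101² → acute
(179,79,94): 79+94 ≤ 179, not a triangle
(50,120,130): 50²+120² = 16900 = 130² → right
1 of the 5 is acute.

1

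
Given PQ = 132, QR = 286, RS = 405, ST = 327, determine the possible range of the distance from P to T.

0 ≤ PT ≤ 1150

The maximum is all hops collinear in one direction: 132 + 286 + 405 + 327 = 1150.
The longest hop is 405; the others sum to 745. Since 405 ≤ 745, the path can fold back on itself completely, so the minimum distance is 0.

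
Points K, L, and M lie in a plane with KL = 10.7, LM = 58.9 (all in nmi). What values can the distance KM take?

By the triangle inequality, |10.7 − 58.9| ≤ KM ≤ 10.7 + 58.9.

48.2 ≤ KM ≤ 69.6 nmi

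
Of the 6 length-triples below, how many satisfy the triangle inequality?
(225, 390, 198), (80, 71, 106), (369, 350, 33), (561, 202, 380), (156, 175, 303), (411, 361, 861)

5

(198,225,390): 198+225 > 390 → valid
(71,80,106): 71+80 > 106 → valid
(33,350,369): 33+350 > 369 → valid
(202,380,561): 202+380 > 561 → valid
(156,175,303): 156+175 > 303 → valid
(361,411,861): 361+411 ≤ 861 → not valid
5 of the 6 triples form a triangle.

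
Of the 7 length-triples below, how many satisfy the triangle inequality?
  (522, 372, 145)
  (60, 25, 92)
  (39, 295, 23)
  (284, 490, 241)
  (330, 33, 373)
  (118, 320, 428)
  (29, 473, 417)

2

(145,372,522): 145+372 ≤ 522 → not valid
(25,60,92): 25+60 ≤ 92 → not valid
(23,39,295): 23+39 ≤ 295 → not valid
(241,284,490): 241+284 > 490 → valid
(33,330,373): 33+330 ≤ 373 → not valid
(118,320,428): 118+320 > 428 → valid
(29,417,473): 29+417 ≤ 473 → not valid
2 of the 7 triples form a triangle.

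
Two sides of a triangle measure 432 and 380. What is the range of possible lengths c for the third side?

52 < c < 812

By the triangle inequality, c must be less than 432 + 380 = 812 and greater than |432 − 380| = 52.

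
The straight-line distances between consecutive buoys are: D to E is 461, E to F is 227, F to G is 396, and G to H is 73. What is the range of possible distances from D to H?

0 ≤ DH ≤ 1157

The maximum is all hops collinear in one direction: 461 + 227 + 396 + 73 = 1157.
The longest hop is 461; the others sum to 696. Since 461 ≤ 696, the path can fold back on itself completely, so the minimum distance is 0.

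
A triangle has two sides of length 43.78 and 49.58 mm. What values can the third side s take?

5.80 < s < 93.36 (mm)

By the triangle inequality, s must be less than 43.78 + 49.58 = 93.36 and greater than |43.78 − 49.58| = 5.80.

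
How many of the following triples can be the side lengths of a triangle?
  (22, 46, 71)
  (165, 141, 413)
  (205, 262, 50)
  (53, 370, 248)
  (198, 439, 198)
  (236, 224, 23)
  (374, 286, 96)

2

(22,46,71): 22+46 ≤ 71 → not valid
(141,165,413): 141+165 ≤ 413 → not valid
(50,205,262): 50+205 ≤ 262 → not valid
(53,248,370): 53+248 ≤ 370 → not valid
(198,198,439): 198+198 ≤ 439 → not valid
(23,224,236): 23+224 > 236 → valid
(96,286,374): 96+286 > 374 → valid
2 of the 7 triples form a triangle.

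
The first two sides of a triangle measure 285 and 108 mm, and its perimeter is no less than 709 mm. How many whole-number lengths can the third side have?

Triangle inequality: 177 < x < 393. Perimeter ≥ 709 gives x ≥ 709 − 285 − 108 = 316.
So 316 ≤ x < 393; integers 316 through 392: 77 values.

77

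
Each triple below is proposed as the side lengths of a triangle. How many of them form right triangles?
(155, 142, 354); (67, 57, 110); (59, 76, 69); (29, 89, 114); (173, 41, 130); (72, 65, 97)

(155,142,354): 142+155 ≤ 354, not a triangle
(67,57,110): 57²+67² = 7738 < 12100 = 110² → obtuse
(59,76,69): 59²+69² = 8242 > 5776 = 76² → acute
(29,89,114): 29²+89² = 8762 < 12996 = 114² → obtuse
(173,41,130): 41+130 ≤ 173, not a triangle
(72,65,97): 65²+72² = 9409 = 97² → right
1 of the 6 is right.

1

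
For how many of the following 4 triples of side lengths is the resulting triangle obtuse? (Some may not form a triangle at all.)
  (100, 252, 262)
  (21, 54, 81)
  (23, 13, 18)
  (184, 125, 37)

1

(100,252,262): 100²+252² = 73504 > 68644 = 262² → acute
(21,54,81): 21+54 ≤ 81, not a triangle
(23,13,18): 13²+18² = 493 < 529 = 23² → obtuse
(184,125,37): 37+125 ≤ 184, not a triangle
1 of the 4 is obtuse.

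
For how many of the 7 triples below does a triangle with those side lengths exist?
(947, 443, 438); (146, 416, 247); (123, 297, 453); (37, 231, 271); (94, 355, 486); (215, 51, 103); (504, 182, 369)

1

(438,443,947): 438+443 ≤ 947 → not valid
(146,247,416): 146+247 ≤ 416 → not valid
(123,297,453): 123+297 ≤ 453 → not valid
(37,231,271): 37+231 ≤ 271 → not valid
(94,355,486): 94+355 ≤ 486 → not valid
(51,103,215): 51+103 ≤ 215 → not valid
(182,369,504): 182+369 > 504 → valid
1 of the 7 triples forms a triangle.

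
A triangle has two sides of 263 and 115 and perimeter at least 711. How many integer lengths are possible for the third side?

Triangle inequality: 148 < x < 378. Perimeter ≥ 711 gives x ≥ 711 − 263 − 115 = 333.
So 333 ≤ x < 378; integers 333 through 377: 45 values.

45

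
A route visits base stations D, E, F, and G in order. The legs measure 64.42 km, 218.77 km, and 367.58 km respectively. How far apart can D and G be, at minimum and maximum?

84.39 ≤ DG ≤ 650.77 km

The maximum is all hops collinear in one direction: 64.42 + 218.77 + 367.58 = 650.77.
The longest hop is 367.58; the others sum to 283.19. Folding the others back against it leaves at least 367.58 − 283.19 = 84.39.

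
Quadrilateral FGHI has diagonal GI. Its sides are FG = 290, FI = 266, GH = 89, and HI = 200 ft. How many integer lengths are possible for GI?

177

From triangle FGI: 24 < GI < 556.
From triangle HGI: 111 < GI < 289.
Intersection: 111 < GI < 289, so integers 112 through 288: 177 values.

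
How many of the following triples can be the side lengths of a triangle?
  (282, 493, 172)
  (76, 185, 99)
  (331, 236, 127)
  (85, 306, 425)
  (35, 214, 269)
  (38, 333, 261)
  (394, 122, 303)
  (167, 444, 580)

(172,282,493): 172+282 ≤ 493 → not valid
(76,99,185): 76+99 ≤ 185 → not valid
(127,236,331): 127+236 > 331 → valid
(85,306,425): 85+306 ≤ 425 → not valid
(35,214,269): 35+214 ≤ 269 → not valid
(38,261,333): 38+261 ≤ 333 → not valid
(122,303,394): 122+303 > 394 → valid
(167,444,580): 167+444 > 580 → valid
3 of the 8 triples form a triangle.

3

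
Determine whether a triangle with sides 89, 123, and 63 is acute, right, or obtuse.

Compare the square of the longest side to the sum of squares of the other two: 63² + 89² = 11890 < 15129 = 123².

obtuse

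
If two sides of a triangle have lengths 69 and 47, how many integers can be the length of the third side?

The third side lies in the open interval (22, 116).
Integers from 23 to 115 inclusive: 115 − 23 + 1 = 93.

93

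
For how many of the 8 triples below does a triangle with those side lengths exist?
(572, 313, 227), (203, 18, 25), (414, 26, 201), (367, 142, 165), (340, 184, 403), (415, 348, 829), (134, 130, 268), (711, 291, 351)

1

(227,313,572): 227+313 ≤ 572 → not valid
(18,25,203): 18+25 ≤ 203 → not valid
(26,201,414): 26+201 ≤ 414 → not valid
(142,165,367): 142+165 ≤ 367 → not valid
(184,340,403): 184+340 > 403 → valid
(348,415,829): 348+415 ≤ 829 → not valid
(130,134,268): 130+134 ≤ 268 → not valid
(291,351,711): 291+351 ≤ 711 → not valid
1 of the 8 triples forms a triangle.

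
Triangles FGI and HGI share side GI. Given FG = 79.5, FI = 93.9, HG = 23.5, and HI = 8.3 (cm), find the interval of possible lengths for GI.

From triangle FGI: |79.5 − 93.9| < GI < 79.5 + 93.9, i.e. 14.4 < GI < 173.4.
From triangle HGI: 15.2 < GI < 31.8.
Both must hold, so GI lies in the intersection.

15.2 < GI < 31.8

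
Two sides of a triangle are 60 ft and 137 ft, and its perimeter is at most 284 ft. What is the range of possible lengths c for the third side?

77 < c ≤ 87

Triangle inequality alone gives 77 < c < 197.
The perimeter condition gives c ≤ 284 − 60 − 137 = 87.
Intersecting the two: 77 < c ≤ 87.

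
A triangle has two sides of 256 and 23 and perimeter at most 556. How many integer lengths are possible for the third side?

Triangle inequality: 233 < x < 279. Perimeter ≤ 556 gives x ≤ 556 − 256 − 23 = 277.
So 233 < x ≤ 277; integers 234 through 277: 44 values.

44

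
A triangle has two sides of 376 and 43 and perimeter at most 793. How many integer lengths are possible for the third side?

Triangle inequality: 333 < x < 419. Perimeter ≤ 793 gives x ≤ 793 − 376 − 43 = 374.
So 333 < x ≤ 374; integers 334 through 374: 41 values.

41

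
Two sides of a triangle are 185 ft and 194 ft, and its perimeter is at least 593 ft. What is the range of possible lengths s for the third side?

Triangle inequality alone gives 9 < s < 379.
The perimeter condition gives s ≥ 593 − 185 − 194 = 214.
Intersecting the two: 214 ≤ s < 379.

214 ≤ s < 379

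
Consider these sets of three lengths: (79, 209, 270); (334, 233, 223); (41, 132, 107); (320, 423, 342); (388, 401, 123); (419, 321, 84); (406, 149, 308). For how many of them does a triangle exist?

6

(79,209,270): 79+209 > 270 → valid
(223,233,334): 223+233 > 334 → valid
(41,107,132): 41+107 > 132 → valid
(320,342,423): 320+342 > 423 → valid
(123,388,401): 123+388 > 401 → valid
(84,321,419): 84+321 ≤ 419 → not valid
(149,308,406): 149+308 > 406 → valid
6 of the 7 triples form a triangle.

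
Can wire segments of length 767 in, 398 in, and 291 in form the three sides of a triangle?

The longest side is 767, but the other two sum to only 689.
689 < 767, so the triangle inequality fails.

No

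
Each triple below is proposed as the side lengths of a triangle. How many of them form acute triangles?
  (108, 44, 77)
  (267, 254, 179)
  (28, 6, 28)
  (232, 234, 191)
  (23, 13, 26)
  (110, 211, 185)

(108,44,77): 44²+77² = 7865 < 11664 = 108² → obtuse
(267,254,179): 179²+254² = 96557 > 71289 = 267² → acute
(28,6,28): 6²+28² = 820 > 784 = 28² → acute
(232,234,191): 191²+232² = 90305 > 54756 = 234² → acute
(23,13,26): 13²+23² = 698 > 676 = 26² → acute
(110,211,185): 110²+185² = 46325 > 44521 = 211² → acute
5 of the 6 are acute.

5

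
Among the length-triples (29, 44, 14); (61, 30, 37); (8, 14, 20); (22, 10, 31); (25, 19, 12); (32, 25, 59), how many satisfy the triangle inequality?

4

(14,29,44): 14+29 ≤ 44 → not valid
(30,37,61): 30+37 > 61 → valid
(8,14,20): 8+14 > 20 → valid
(10,22,31): 10+22 > 31 → valid
(12,19,25): 12+19 > 25 → valid
(25,32,59): 25+32 ≤ 59 → not valid
4 of the 6 triples form a triangle.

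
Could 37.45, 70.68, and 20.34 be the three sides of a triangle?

No

The longest side is 70.68, but the other two sum to only 57.79.
57.79 < 70.68, so the triangle inequality fails.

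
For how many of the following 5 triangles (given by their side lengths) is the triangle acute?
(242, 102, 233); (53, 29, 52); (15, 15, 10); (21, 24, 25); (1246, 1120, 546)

4

(242,102,233): 102²+233² = 64693 > 58564 = 242² → acute
(53,29,52): 29²+52² = 3545 > 2809 = 53² → acute
(15,15,10): 10²+15² = 325 > 225 = 15² → acute
(21,24,25): 21²+24² = 1017 > 625 = 25² → acute
(1246,1120,546): 546²+1120² = 1552516 = 1246² → right
4 of the 5 are acute.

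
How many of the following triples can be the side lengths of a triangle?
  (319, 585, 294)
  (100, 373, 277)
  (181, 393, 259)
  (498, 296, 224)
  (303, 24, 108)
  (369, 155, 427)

(294,319,585): 294+319 > 585 → valid
(100,277,373): 100+277 > 373 → valid
(181,259,393): 181+259 > 393 → valid
(224,296,498): 224+296 > 498 → valid
(24,108,303): 24+108 ≤ 303 → not valid
(155,369,427): 155+369 > 427 → valid
5 of the 6 triples form a triangle.

5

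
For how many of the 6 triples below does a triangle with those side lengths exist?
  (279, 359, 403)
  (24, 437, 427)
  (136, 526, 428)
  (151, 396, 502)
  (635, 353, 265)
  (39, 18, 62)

4

(279,359,403): 279+359 > 403 → valid
(24,427,437): 24+427 > 437 → valid
(136,428,526): 136+428 > 526 → valid
(151,396,502): 151+396 > 502 → valid
(265,353,635): 265+353 ≤ 635 → not valid
(18,39,62): 18+39 ≤ 62 → not valid
4 of the 6 triples form a triangle.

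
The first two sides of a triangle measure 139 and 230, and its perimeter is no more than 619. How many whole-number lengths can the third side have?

159

Triangle inequality: 91 < x < 369. Perimeter ≤ 619 gives x ≤ 619 − 139 − 230 = 250.
So 91 < x ≤ 250; integers 92 through 250: 159 values.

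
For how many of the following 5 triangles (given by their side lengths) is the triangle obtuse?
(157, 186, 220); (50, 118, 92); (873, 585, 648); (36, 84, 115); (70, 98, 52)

(157,186,220): 157²+186² = 59245 > 48400 = 220² → acute
(50,118,92): 50²+92² = 10964 < 13924 = 118² → obtuse
(873,585,648): 585²+648² = 762129 = 873² → right
(36,84,115): 36²+84² = 8352 < 13225 = 115² → obtuse
(70,98,52): 52²+70² = 7604 < 9604 = 98² → obtuse
3 of the 5 are obtuse.

3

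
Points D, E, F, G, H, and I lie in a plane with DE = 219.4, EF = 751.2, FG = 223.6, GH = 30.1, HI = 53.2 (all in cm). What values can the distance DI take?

The maximum is all hops collinear in one direction: 219.4 + 751.2 + 223.6 + 30.1 + 53.2 = 1277.5.
The longest hop is 751.2; the others sum to 526.3. Folding the others back against it leaves at least 751.2 − 526.3 = 224.9.

224.9 ≤ DI ≤ 1277.5 cm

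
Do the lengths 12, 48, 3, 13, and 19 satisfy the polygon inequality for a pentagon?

For a pentagon, each side must be shorter than the sum of the others.
Here the longest side is 48, but the remaining 4 sides sum to only 47.

No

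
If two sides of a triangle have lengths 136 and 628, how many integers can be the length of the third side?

The third side lies in the open interval (492, 764).
Integers from 493 to 763 inclusive: 763 − 493 + 1 = 271.

271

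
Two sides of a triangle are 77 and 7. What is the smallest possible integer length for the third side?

The third side must be strictly greater than |77 − 7| = 70.
The smallest integer above 70 is 71.

71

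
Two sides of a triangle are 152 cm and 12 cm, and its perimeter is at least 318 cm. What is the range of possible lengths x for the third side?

Triangle inequality alone gives 140 < x < 164.
The perimeter condition gives x ≥ 318 − 152 − 12 = 154.
Intersecting the two: 154 ≤ x < 164.

154 ≤ x < 164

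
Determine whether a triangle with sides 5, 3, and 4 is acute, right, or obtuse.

right

Compare the square of the longest side to the sum of squares of the other two: 3² + 4² = 25 = 5².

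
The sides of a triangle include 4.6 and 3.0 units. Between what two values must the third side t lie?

By the triangle inequality, t must be less than 4.6 + 3.0 = 7.6 and greater than |4.6 − 3.0| = 1.6.

1.6 < t < 7.6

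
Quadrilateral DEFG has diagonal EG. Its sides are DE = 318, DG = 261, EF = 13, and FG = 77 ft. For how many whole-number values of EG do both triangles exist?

25

From triangle DEG: 57 < EG < 579.
From triangle FEG: 64 < EG < 90.
Intersection: 64 < EG < 90, so integers 65 through 89: 25 values.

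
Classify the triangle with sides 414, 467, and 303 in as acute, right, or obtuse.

Compare the square of the longest side to the sum of squares of the other two: 303² + 414² = 263205 > 218089 = 467².

acute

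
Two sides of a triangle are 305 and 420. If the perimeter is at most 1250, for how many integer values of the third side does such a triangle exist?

Triangle inequality: 115 < x < 725. Perimeter ≤ 1250 gives x ≤ 1250 − 305 − 420 = 525.
So 115 < x ≤ 525; integers 116 through 525: 410 values.

410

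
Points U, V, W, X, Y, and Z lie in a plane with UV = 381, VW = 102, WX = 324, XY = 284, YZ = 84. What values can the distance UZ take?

The maximum is all hops collinear in one direction: 381 + 102 + 324 + 284 + 84 = 1175.
The longest hop is 381; the others sum to 794. Since 381 ≤ 794, the path can fold back on itself completely, so the minimum distance is 0.

0 ≤ UZ ≤ 1175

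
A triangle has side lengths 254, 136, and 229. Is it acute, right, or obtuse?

acute

Compare the square of the longest side to the sum of squares of the other two: 136² + 229² = 70937 > 64516 = 254².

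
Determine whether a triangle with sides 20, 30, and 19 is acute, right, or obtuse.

Compare the square of the longest side to the sum of squares of the other two: 19² + 20² = 761 < 900 = 30².

obtuse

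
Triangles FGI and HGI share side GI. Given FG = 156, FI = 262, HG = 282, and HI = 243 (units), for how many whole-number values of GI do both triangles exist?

From triangle FGI: 106 < GI < 418.
From triangle HGI: 39 < GI < 525.
Intersection: 106 < GI < 418, so integers 107 through 417: 311 values.

311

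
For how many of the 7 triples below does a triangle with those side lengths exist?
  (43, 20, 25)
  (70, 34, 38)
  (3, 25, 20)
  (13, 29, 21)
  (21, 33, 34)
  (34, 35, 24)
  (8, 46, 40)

6

(20,25,43): 20+25 > 43 → valid
(34,38,70): 34+38 > 70 → valid
(3,20,25): 3+20 ≤ 25 → not valid
(13,21,29): 13+21 > 29 → valid
(21,33,34): 21+33 > 34 → valid
(24,34,35): 24+34 > 35 → valid
(8,40,46): 8+40 > 46 → valid
6 of the 7 triples form a triangle.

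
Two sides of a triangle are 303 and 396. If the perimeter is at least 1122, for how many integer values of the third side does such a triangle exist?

276

Triangle inequality: 93 < x < 699. Perimeter ≥ 1122 gives x ≥ 1122 − 303 − 396 = 423.
So 423 ≤ x < 699; integers 423 through 698: 276 values.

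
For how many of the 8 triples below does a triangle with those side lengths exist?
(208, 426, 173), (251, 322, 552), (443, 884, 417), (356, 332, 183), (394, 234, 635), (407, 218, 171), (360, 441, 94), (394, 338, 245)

4

(173,208,426): 173+208 ≤ 426 → not valid
(251,322,552): 251+322 > 552 → valid
(417,443,884): 417+443 ≤ 884 → not valid
(183,332,356): 183+332 > 356 → valid
(234,394,635): 234+394 ≤ 635 → not valid
(171,218,407): 171+218 ≤ 407 → not valid
(94,360,441): 94+360 > 441 → valid
(245,338,394): 245+338 > 394 → valid
4 of the 8 triples form a triangle.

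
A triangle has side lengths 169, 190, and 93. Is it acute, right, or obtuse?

Compare the square of the longest side to the sum of squares of the other two: 93² + 169² = 37210 > 36100 = 190².

acute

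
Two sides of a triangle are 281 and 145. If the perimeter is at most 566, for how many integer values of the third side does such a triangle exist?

4

Triangle inequality: 136 < x < 426. Perimeter ≤ 566 gives x ≤ 566 − 281 − 145 = 140.
So 136 < x ≤ 140; integers 137 through 140: 4 values.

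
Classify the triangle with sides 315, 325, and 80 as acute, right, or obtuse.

right

Compare the square of the longest side to the sum of squares of the other two: 80² + 315² = 105625 = 325².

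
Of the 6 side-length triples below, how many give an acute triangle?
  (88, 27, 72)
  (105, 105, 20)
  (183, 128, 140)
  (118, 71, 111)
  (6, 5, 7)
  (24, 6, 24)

(88,27,72): 27²+72² = 5913 < 7744 = 88² → obtuse
(105,105,20): 20²+105² = 11425 > 11025 = 105² → acute
(183,128,140): 128²+140² = 35984 > 33489 = 183² → acute
(118,71,111): 71²+111² = 17362 > 13924 = 118² → acute
(6,5,7): 5²+6² = 61 > 49 = 7² → acute
(24,6,24): 6²+24² = 612 > 576 = 24² → acute
5 of the 6 are acute.

5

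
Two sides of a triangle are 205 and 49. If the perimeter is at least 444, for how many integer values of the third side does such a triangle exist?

64

Triangle inequality: 156 < x < 254. Perimeter ≥ 444 gives x ≥ 444 − 205 − 49 = 190.
So 190 ≤ x < 254; integers 190 through 253: 64 values.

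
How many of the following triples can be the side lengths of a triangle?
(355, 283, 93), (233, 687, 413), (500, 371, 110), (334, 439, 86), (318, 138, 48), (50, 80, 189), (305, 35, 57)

(93,283,355): 93+283 > 355 → valid
(233,413,687): 233+413 ≤ 687 → not valid
(110,371,500): 110+371 ≤ 500 → not valid
(86,334,439): 86+334 ≤ 439 → not valid
(48,138,318): 48+138 ≤ 318 → not valid
(50,80,189): 50+80 ≤ 189 → not valid
(35,57,305): 35+57 ≤ 305 → not valid
1 of the 7 triples forms a triangle.

1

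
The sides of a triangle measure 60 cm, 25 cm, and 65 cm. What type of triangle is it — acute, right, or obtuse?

Compare the square of the longest side to the sum of squares of the other two: 25² + 60² = 4225 = 65².

right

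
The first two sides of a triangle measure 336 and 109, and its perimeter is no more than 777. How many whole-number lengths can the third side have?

Triangle inequality: 227 < x < 445. Perimeter ≤ 777 gives x ≤ 777 − 336 − 109 = 332.
So 227 < x ≤ 332; integers 228 through 332: 105 values.

105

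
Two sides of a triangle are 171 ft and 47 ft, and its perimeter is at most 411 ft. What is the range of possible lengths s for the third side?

Triangle inequality alone gives 124 < s < 218.
The perimeter condition gives s ≤ 411 − 171 − 47 = 193.
Intersecting the two: 124 < s ≤ 193.

124 < s ≤ 193 ft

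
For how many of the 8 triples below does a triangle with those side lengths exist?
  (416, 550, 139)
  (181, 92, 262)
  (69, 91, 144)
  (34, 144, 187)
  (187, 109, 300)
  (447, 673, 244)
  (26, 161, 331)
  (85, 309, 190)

(139,416,550): 139+416 > 550 → valid
(92,181,262): 92+181 > 262 → valid
(69,91,144): 69+91 > 144 → valid
(34,144,187): 34+144 ≤ 187 → not valid
(109,187,300): 109+187 ≤ 300 → not valid
(244,447,673): 244+447 > 673 → valid
(26,161,331): 26+161 ≤ 331 → not valid
(85,190,309): 85+190 ≤ 309 → not valid
4 of the 8 triples form a triangle.

4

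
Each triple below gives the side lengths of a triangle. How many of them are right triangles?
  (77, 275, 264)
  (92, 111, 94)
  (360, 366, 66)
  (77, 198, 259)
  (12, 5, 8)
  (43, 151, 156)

(77,275,264): 77²+264² = 75625 = 275² → right
(92,111,94): 92²+94² = 17300 > 12321 = 111² → acute
(360,366,66): 66²+360² = 133956 = 366² → right
(77,198,259): 77²+198² = 45133 < 67081 = 259² → obtuse
(12,5,8): 5²+8² = 89 < 144 = 12² → obtuse
(43,151,156): 43²+151² = 24650 > 24336 = 156² → acute
2 of the 6 are right.

2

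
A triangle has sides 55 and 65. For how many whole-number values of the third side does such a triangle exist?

109

The third side lies in the open interval (10, 120).
Integers from 11 to 119 inclusive: 119 − 11 + 1 = 109.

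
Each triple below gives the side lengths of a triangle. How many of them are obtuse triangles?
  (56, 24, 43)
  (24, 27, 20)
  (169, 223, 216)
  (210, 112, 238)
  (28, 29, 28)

(56,24,43): 24²+43² = 2425 < 3136 = 56² → obtuse
(24,27,20): 20²+24² = 976 > 729 = 27² → acute
(169,223,216): 169²+216² = 75217 > 49729 = 223² → acute
(210,112,238): 112²+210² = 56644 = 238² → right
(28,29,28): 28²+28² = 1568 > 841 = 29² → acute
1 of the 5 is obtuse.

1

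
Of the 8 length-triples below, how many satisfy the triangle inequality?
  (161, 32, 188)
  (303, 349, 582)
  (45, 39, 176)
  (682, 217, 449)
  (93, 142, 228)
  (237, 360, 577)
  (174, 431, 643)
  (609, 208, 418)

(32,161,188): 32+161 > 188 → valid
(303,349,582): 303+349 > 582 → valid
(39,45,176): 39+45 ≤ 176 → not valid
(217,449,682): 217+449 ≤ 682 → not valid
(93,142,228): 93+142 > 228 → valid
(237,360,577): 237+360 > 577 → valid
(174,431,643): 174+431 ≤ 643 → not valid
(208,418,609): 208+418 > 609 → valid
5 of the 8 triples form a triangle.

5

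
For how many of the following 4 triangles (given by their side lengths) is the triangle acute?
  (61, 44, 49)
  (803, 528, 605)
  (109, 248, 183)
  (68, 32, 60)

1

(61,44,49): 44²+49² = 4337 > 3721 = 61² → acute
(803,528,605): 528²+605² = 644809 = 803² → right
(109,248,183): 109²+183² = 45370 < 61504 = 248² → obtuse
(68,32,60): 32²+60² = 4624 = 68² → right
1 of the 4 is acute.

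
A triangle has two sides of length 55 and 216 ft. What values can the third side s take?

161 < s < 271

By the triangle inequality, s must be less than 55 + 216 = 271 and greater than |55 − 216| = 161.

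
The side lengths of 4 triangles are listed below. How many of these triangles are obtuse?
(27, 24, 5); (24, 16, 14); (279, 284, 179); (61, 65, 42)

2

(27,24,5): 5²+24² = 601 < 729 = 27² → obtuse
(24,16,14): 14²+16² = 452 < 576 = 24² → obtuse
(279,284,179): 179²+279² = 109882 > 80656 = 284² → acute
(61,65,42): 42²+61² = 5485 > 4225 = 65² → acute
2 of the 4 are obtuse.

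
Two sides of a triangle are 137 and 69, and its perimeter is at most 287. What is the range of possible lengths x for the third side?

68 < x ≤ 81

Triangle inequality alone gives 68 < x < 206.
The perimeter condition gives x ≤ 287 − 137 − 69 = 81.
Intersecting the two: 68 < x ≤ 81.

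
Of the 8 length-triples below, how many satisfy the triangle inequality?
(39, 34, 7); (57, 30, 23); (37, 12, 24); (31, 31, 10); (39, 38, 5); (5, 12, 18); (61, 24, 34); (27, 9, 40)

(7,34,39): 7+34 > 39 → valid
(23,30,57): 23+30 ≤ 57 → not valid
(12,24,37): 12+24 ≤ 37 → not valid
(10,31,31): 10+31 > 31 → valid
(5,38,39): 5+38 > 39 → valid
(5,12,18): 5+12 ≤ 18 → not valid
(24,34,61): 24+34 ≤ 61 → not valid
(9,27,40): 9+27 ≤ 40 → not valid
3 of the 8 triples form a triangle.

3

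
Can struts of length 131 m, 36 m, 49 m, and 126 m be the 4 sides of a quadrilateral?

Yes

A quadrilateral exists iff every side is shorter than the sum of the others — equivalently, the longest side is less than the sum of the rest.
Longest side 131 < 211 (sum of the remaining 3), so yes.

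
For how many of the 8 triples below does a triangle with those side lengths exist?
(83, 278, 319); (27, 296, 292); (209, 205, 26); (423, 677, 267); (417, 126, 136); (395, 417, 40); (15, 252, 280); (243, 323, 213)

(83,278,319): 83+278 > 319 → valid
(27,292,296): 27+292 > 296 → valid
(26,205,209): 26+205 > 209 → valid
(267,423,677): 267+423 > 677 → valid
(126,136,417): 126+136 ≤ 417 → not valid
(40,395,417): 40+395 > 417 → valid
(15,252,280): 15+252 ≤ 280 → not valid
(213,243,323): 213+243 > 323 → valid
6 of the 8 triples form a triangle.

6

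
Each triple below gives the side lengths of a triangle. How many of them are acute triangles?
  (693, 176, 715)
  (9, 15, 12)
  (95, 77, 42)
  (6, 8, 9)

1

(693,176,715): 176²+693² = 511225 = 715² → right
(9,15,12): 9²+12² = 225 = 15² → right
(95,77,42): 42²+77² = 7693 < 9025 = 95² → obtuse
(6,8,9): 6²+8² = 100 > 81 = 9² → acute
1 of the 4 is acute.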